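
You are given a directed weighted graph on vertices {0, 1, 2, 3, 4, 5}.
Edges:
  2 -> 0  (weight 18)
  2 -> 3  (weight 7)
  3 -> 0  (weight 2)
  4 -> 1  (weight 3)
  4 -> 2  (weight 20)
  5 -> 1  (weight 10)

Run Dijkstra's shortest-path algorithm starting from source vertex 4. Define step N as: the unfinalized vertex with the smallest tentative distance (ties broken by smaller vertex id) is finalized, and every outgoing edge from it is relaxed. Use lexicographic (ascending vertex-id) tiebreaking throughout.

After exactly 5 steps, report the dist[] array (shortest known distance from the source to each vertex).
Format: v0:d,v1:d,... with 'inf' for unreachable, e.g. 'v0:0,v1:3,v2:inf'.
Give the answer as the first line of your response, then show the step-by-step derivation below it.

v0:29,v1:3,v2:20,v3:27,v4:0,v5:inf

step 1: dist = v0:inf,v1:3,v2:20,v3:inf,v4:0,v5:inf
step 2: dist = v0:inf,v1:3,v2:20,v3:inf,v4:0,v5:inf
step 3: dist = v0:38,v1:3,v2:20,v3:27,v4:0,v5:inf
step 4: dist = v0:29,v1:3,v2:20,v3:27,v4:0,v5:inf
step 5: dist = v0:29,v1:3,v2:20,v3:27,v4:0,v5:inf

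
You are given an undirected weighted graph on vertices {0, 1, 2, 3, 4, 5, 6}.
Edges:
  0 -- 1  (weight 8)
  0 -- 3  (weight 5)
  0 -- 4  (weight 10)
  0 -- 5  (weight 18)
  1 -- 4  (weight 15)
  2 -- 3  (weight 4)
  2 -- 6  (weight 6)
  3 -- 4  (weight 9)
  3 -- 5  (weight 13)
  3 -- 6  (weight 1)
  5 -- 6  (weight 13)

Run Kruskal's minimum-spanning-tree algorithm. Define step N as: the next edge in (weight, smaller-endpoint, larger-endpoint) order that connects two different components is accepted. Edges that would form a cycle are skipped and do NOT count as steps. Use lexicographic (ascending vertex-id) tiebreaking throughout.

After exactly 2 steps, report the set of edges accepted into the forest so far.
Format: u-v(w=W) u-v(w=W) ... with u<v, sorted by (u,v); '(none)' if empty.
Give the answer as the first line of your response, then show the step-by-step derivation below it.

2-3(w=4) 3-6(w=1)

step 1: add edge 3-6 (w=1); MST = {3-6(w=1)}
step 2: add edge 2-3 (w=4); MST = {2-3(w=4) 3-6(w=1)}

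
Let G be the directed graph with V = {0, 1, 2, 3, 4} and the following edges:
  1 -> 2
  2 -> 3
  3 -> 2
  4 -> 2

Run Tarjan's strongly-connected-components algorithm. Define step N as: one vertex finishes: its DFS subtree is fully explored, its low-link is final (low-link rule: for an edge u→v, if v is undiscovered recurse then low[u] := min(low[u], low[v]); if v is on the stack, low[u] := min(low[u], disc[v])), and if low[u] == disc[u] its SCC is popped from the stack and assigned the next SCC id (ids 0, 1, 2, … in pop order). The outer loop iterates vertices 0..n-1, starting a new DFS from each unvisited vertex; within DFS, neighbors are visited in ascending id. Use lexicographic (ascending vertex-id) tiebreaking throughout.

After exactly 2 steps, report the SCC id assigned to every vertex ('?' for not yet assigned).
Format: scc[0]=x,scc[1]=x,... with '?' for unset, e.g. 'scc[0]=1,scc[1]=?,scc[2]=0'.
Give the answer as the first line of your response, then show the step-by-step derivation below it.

scc[0]=0,scc[1]=?,scc[2]=?,scc[3]=?,scc[4]=?

step 1: low=(low[0]=0,low[1]=?,low[2]=?,low[3]=?,low[4]=?); scc=(scc[0]=0,scc[1]=?,scc[2]=?,scc[3]=?,scc[4]=?)
step 2: low=(low[0]=0,low[1]=1,low[2]=2,low[3]=2,low[4]=?); scc=(scc[0]=0,scc[1]=?,scc[2]=?,scc[3]=?,scc[4]=?)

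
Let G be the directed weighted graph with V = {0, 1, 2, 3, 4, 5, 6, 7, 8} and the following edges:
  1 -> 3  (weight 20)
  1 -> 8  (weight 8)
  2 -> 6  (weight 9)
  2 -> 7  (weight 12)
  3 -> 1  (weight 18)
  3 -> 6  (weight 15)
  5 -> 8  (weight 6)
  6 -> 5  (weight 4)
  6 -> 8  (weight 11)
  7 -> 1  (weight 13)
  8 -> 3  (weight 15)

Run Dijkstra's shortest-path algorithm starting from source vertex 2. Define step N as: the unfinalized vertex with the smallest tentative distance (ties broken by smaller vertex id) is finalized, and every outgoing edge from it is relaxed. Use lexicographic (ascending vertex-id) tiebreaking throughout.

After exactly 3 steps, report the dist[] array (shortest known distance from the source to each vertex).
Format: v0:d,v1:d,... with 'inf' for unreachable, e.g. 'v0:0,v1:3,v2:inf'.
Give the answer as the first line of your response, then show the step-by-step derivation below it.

v0:inf,v1:25,v2:0,v3:inf,v4:inf,v5:13,v6:9,v7:12,v8:20

step 1: dist = v0:inf,v1:inf,v2:0,v3:inf,v4:inf,v5:inf,v6:9,v7:12,v8:inf
step 2: dist = v0:inf,v1:inf,v2:0,v3:inf,v4:inf,v5:13,v6:9,v7:12,v8:20
step 3: dist = v0:inf,v1:25,v2:0,v3:inf,v4:inf,v5:13,v6:9,v7:12,v8:20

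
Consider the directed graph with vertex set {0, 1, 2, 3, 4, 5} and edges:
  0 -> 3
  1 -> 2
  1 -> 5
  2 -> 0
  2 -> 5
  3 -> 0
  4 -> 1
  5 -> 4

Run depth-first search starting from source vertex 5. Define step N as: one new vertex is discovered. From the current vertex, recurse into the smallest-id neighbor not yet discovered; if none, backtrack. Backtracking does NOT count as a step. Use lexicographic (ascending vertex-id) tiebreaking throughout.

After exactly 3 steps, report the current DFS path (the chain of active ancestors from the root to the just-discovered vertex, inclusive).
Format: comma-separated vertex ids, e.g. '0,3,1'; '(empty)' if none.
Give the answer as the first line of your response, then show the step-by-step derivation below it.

5,4,1

step 1: discover 5; path=5; order=5
step 2: discover 4; path=5>4; order=5,4
step 3: discover 1; path=5>4>1; order=5,4,1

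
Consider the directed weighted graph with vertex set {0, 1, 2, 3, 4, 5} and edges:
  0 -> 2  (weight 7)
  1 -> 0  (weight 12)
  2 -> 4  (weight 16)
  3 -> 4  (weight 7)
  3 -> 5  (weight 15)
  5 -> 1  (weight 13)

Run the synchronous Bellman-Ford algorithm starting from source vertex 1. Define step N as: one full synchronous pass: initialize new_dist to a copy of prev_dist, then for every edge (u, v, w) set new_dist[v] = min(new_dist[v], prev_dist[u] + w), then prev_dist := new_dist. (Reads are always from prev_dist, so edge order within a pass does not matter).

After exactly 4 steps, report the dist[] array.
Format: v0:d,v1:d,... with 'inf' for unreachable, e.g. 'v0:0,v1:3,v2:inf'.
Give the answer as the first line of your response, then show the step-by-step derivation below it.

v0:12,v1:0,v2:19,v3:inf,v4:35,v5:inf

step 1: dist = v0:12,v1:0,v2:inf,v3:inf,v4:inf,v5:inf
step 2: dist = v0:12,v1:0,v2:19,v3:inf,v4:inf,v5:inf
step 3: dist = v0:12,v1:0,v2:19,v3:inf,v4:35,v5:inf
step 4: dist = v0:12,v1:0,v2:19,v3:inf,v4:35,v5:inf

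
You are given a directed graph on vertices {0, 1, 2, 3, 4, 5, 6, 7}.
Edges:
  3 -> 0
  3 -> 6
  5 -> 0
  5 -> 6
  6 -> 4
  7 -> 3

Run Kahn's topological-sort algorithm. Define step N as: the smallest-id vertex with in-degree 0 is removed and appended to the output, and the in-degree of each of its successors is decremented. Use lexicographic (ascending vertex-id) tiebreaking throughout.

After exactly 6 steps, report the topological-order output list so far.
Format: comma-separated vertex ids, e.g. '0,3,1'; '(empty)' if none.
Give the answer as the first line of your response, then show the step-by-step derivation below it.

1,2,5,7,3,0

step 1: output 1; order=[1]; indeg=(2,0,0,1,1,0,2,0)
step 2: output 2; order=[1,2]; indeg=(2,0,0,1,1,0,2,0)
step 3: output 5; order=[1,2,5]; indeg=(1,0,0,1,1,0,1,0)
step 4: output 7; order=[1,2,5,7]; indeg=(1,0,0,0,1,0,1,0)
step 5: output 3; order=[1,2,5,7,3]; indeg=(0,0,0,0,1,0,0,0)
step 6: output 0; order=[1,2,5,7,3,0]; indeg=(0,0,0,0,1,0,0,0)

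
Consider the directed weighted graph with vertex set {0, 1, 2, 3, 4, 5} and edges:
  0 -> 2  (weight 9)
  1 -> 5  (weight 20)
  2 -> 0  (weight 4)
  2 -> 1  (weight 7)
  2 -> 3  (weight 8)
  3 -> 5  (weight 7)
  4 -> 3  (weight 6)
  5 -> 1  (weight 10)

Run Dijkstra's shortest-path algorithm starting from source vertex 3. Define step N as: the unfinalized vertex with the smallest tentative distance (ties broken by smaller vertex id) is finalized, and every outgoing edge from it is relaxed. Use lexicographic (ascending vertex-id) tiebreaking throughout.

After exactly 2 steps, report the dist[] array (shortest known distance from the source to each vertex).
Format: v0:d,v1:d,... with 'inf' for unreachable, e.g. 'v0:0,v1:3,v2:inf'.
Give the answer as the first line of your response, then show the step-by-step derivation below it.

v0:inf,v1:17,v2:inf,v3:0,v4:inf,v5:7

step 1: dist = v0:inf,v1:inf,v2:inf,v3:0,v4:inf,v5:7
step 2: dist = v0:inf,v1:17,v2:inf,v3:0,v4:inf,v5:7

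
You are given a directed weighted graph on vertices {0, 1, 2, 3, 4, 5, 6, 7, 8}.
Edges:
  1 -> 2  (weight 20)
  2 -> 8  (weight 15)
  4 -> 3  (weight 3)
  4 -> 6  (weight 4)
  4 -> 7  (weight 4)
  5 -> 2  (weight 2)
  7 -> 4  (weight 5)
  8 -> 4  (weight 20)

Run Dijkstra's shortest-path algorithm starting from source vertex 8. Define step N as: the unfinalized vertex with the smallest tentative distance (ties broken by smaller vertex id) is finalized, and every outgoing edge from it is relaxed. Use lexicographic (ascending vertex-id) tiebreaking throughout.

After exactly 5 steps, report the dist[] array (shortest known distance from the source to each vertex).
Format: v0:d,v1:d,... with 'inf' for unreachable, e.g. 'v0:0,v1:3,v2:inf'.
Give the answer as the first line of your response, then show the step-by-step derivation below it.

v0:inf,v1:inf,v2:inf,v3:23,v4:20,v5:inf,v6:24,v7:24,v8:0

step 1: dist = v0:inf,v1:inf,v2:inf,v3:inf,v4:20,v5:inf,v6:inf,v7:inf,v8:0
step 2: dist = v0:inf,v1:inf,v2:inf,v3:23,v4:20,v5:inf,v6:24,v7:24,v8:0
step 3: dist = v0:inf,v1:inf,v2:inf,v3:23,v4:20,v5:inf,v6:24,v7:24,v8:0
step 4: dist = v0:inf,v1:inf,v2:inf,v3:23,v4:20,v5:inf,v6:24,v7:24,v8:0
step 5: dist = v0:inf,v1:inf,v2:inf,v3:23,v4:20,v5:inf,v6:24,v7:24,v8:0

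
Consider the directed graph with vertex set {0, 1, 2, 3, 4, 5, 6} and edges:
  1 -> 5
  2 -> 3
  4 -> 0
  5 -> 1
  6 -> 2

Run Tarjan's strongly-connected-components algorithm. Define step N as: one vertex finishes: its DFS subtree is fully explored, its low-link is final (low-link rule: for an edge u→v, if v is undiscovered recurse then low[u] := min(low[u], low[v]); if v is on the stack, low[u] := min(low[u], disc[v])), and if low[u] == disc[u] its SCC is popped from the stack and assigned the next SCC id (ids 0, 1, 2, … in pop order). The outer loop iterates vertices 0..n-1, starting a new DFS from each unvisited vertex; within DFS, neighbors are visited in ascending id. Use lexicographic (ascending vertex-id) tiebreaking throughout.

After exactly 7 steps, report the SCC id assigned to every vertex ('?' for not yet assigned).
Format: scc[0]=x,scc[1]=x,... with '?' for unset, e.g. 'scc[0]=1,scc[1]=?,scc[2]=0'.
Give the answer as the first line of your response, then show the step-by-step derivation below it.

scc[0]=0,scc[1]=1,scc[2]=3,scc[3]=2,scc[4]=4,scc[5]=1,scc[6]=5

step 1: low=(low[0]=0,low[1]=?,low[2]=?,low[3]=?,low[4]=?,low[5]=?,low[6]=?); scc=(scc[0]=0,scc[1]=?,scc[2]=?,scc[3]=?,scc[4]=?,scc[5]=?,scc[6]=?)
step 2: low=(low[0]=0,low[1]=1,low[2]=?,low[3]=?,low[4]=?,low[5]=1,low[6]=?); scc=(scc[0]=0,scc[1]=?,scc[2]=?,scc[3]=?,scc[4]=?,scc[5]=?,scc[6]=?)
step 3: low=(low[0]=0,low[1]=1,low[2]=?,low[3]=?,low[4]=?,low[5]=1,low[6]=?); scc=(scc[0]=0,scc[1]=1,scc[2]=?,scc[3]=?,scc[4]=?,scc[5]=1,scc[6]=?)
step 4: low=(low[0]=0,low[1]=1,low[2]=3,low[3]=4,low[4]=?,low[5]=1,low[6]=?); scc=(scc[0]=0,scc[1]=1,scc[2]=?,scc[3]=2,scc[4]=?,scc[5]=1,scc[6]=?)
step 5: low=(low[0]=0,low[1]=1,low[2]=3,low[3]=4,low[4]=?,low[5]=1,low[6]=?); scc=(scc[0]=0,scc[1]=1,scc[2]=3,scc[3]=2,scc[4]=?,scc[5]=1,scc[6]=?)
step 6: low=(low[0]=0,low[1]=1,low[2]=3,low[3]=4,low[4]=5,low[5]=1,low[6]=?); scc=(scc[0]=0,scc[1]=1,scc[2]=3,scc[3]=2,scc[4]=4,scc[5]=1,scc[6]=?)
step 7: low=(low[0]=0,low[1]=1,low[2]=3,low[3]=4,low[4]=5,low[5]=1,low[6]=6); scc=(scc[0]=0,scc[1]=1,scc[2]=3,scc[3]=2,scc[4]=4,scc[5]=1,scc[6]=5)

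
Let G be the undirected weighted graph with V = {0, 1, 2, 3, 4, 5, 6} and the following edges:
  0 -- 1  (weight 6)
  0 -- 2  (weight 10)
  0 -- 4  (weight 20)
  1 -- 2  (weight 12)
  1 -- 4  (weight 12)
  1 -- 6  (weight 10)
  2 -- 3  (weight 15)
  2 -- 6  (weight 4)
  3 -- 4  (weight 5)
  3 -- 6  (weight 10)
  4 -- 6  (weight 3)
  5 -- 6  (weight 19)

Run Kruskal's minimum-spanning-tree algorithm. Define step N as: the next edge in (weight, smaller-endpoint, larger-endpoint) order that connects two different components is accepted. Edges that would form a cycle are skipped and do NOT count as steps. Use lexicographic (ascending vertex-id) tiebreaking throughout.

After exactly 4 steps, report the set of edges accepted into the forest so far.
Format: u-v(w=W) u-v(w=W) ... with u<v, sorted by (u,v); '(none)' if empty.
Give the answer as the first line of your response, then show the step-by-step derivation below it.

0-1(w=6) 2-6(w=4) 3-4(w=5) 4-6(w=3)

step 1: add edge 4-6 (w=3); MST = {4-6(w=3)}
step 2: add edge 2-6 (w=4); MST = {2-6(w=4) 4-6(w=3)}
step 3: add edge 3-4 (w=5); MST = {2-6(w=4) 3-4(w=5) 4-6(w=3)}
step 4: add edge 0-1 (w=6); MST = {0-1(w=6) 2-6(w=4) 3-4(w=5) 4-6(w=3)}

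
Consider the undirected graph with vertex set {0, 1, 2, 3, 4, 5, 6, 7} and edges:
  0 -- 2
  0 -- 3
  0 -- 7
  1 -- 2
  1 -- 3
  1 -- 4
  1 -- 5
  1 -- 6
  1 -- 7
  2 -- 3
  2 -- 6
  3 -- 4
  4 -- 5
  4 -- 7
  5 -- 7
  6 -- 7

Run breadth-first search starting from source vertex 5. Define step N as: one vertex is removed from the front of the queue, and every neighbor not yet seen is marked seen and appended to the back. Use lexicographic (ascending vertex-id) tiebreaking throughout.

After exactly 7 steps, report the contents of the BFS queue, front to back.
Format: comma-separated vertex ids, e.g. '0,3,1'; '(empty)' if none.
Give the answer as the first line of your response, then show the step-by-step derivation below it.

0

step 1: dequeue 5; queue=[1,4,7]; order=5
step 2: dequeue 1; queue=[4,7,2,3,6]; order=5,1
step 3: dequeue 4; queue=[7,2,3,6]; order=5,1,4
step 4: dequeue 7; queue=[2,3,6,0]; order=5,1,4,7
step 5: dequeue 2; queue=[3,6,0]; order=5,1,4,7,2
step 6: dequeue 3; queue=[6,0]; order=5,1,4,7,2,3
step 7: dequeue 6; queue=[0]; order=5,1,4,7,2,3,6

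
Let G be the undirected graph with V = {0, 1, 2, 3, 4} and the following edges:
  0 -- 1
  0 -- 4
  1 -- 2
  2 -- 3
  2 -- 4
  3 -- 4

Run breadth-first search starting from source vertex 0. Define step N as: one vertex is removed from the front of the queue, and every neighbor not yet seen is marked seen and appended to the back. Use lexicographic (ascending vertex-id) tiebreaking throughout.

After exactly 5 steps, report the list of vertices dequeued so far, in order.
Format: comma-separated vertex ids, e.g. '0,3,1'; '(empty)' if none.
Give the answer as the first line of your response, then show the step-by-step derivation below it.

0,1,4,2,3

step 1: dequeue 0; queue=[1,4]; order=0
step 2: dequeue 1; queue=[4,2]; order=0,1
step 3: dequeue 4; queue=[2,3]; order=0,1,4
step 4: dequeue 2; queue=[3]; order=0,1,4,2
step 5: dequeue 3; queue=[(empty)]; order=0,1,4,2,3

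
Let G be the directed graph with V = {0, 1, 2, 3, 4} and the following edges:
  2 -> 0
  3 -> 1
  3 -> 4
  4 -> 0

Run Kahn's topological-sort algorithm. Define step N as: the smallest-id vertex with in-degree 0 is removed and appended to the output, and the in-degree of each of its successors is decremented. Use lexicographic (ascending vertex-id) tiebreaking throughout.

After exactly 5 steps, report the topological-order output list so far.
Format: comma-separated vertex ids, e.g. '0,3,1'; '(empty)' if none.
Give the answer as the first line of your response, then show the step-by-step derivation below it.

2,3,1,4,0

step 1: output 2; order=[2]; indeg=(1,1,0,0,1)
step 2: output 3; order=[2,3]; indeg=(1,0,0,0,0)
step 3: output 1; order=[2,3,1]; indeg=(1,0,0,0,0)
step 4: output 4; order=[2,3,1,4]; indeg=(0,0,0,0,0)
step 5: output 0; order=[2,3,1,4,0]; indeg=(0,0,0,0,0)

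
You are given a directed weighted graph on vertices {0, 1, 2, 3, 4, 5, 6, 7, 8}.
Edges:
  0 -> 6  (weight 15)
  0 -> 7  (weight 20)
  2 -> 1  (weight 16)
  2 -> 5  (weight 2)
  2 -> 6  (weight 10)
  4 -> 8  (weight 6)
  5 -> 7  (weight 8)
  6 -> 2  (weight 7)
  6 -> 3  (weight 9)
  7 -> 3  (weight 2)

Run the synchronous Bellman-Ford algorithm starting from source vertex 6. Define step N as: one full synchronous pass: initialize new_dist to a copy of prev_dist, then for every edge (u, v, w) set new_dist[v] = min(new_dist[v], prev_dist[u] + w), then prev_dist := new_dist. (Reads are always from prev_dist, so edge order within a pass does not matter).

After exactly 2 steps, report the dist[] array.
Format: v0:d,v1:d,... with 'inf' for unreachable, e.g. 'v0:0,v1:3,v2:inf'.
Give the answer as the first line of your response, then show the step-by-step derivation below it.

v0:inf,v1:23,v2:7,v3:9,v4:inf,v5:9,v6:0,v7:inf,v8:inf

step 1: dist = v0:inf,v1:inf,v2:7,v3:9,v4:inf,v5:inf,v6:0,v7:inf,v8:inf
step 2: dist = v0:inf,v1:23,v2:7,v3:9,v4:inf,v5:9,v6:0,v7:inf,v8:inf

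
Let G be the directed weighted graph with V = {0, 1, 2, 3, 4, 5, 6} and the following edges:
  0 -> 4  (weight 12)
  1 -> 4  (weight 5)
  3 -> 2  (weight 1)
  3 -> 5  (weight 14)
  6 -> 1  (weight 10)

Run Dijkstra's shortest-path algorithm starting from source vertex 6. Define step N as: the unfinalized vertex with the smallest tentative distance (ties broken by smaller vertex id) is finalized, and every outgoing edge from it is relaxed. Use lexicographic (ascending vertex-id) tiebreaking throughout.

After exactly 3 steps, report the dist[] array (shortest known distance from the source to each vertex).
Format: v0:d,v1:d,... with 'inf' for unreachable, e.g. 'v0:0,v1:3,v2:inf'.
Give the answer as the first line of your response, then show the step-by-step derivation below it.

v0:inf,v1:10,v2:inf,v3:inf,v4:15,v5:inf,v6:0

step 1: dist = v0:inf,v1:10,v2:inf,v3:inf,v4:inf,v5:inf,v6:0
step 2: dist = v0:inf,v1:10,v2:inf,v3:inf,v4:15,v5:inf,v6:0
step 3: dist = v0:inf,v1:10,v2:inf,v3:inf,v4:15,v5:inf,v6:0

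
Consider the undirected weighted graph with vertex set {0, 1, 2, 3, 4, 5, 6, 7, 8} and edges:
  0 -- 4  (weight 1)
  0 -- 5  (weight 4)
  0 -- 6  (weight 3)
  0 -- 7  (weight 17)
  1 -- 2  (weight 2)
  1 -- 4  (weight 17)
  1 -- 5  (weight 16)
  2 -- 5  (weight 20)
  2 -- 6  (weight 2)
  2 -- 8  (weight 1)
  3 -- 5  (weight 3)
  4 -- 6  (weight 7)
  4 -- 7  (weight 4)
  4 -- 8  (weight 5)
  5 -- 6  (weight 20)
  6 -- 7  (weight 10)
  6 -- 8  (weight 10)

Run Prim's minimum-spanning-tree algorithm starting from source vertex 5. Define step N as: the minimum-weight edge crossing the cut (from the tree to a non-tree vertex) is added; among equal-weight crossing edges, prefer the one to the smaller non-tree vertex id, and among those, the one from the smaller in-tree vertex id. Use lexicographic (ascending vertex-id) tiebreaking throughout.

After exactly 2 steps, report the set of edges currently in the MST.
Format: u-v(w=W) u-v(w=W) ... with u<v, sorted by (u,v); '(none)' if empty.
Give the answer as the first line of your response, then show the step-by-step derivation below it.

0-5(w=4) 3-5(w=3)

step 1: add edge 3-5 (w=3); MST = {3-5(w=3)}
step 2: add edge 0-5 (w=4); MST = {0-5(w=4) 3-5(w=3)}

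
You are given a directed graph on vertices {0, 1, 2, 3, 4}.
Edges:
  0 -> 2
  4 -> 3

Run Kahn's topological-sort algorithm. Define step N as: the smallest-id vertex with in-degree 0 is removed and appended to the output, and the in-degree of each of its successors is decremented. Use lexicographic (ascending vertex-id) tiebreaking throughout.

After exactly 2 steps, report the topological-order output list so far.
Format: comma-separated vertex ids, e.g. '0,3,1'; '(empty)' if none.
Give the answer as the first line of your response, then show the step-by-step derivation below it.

0,1

step 1: output 0; order=[0]; indeg=(0,0,0,1,0)
step 2: output 1; order=[0,1]; indeg=(0,0,0,1,0)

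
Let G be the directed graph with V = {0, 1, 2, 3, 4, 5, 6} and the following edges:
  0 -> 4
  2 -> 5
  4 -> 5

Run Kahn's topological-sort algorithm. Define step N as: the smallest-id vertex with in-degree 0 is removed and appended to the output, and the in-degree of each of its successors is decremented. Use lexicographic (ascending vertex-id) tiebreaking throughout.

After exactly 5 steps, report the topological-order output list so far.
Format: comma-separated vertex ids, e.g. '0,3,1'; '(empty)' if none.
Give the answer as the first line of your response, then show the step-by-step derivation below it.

0,1,2,3,4

step 1: output 0; order=[0]; indeg=(0,0,0,0,0,2,0)
step 2: output 1; order=[0,1]; indeg=(0,0,0,0,0,2,0)
step 3: output 2; order=[0,1,2]; indeg=(0,0,0,0,0,1,0)
step 4: output 3; order=[0,1,2,3]; indeg=(0,0,0,0,0,1,0)
step 5: output 4; order=[0,1,2,3,4]; indeg=(0,0,0,0,0,0,0)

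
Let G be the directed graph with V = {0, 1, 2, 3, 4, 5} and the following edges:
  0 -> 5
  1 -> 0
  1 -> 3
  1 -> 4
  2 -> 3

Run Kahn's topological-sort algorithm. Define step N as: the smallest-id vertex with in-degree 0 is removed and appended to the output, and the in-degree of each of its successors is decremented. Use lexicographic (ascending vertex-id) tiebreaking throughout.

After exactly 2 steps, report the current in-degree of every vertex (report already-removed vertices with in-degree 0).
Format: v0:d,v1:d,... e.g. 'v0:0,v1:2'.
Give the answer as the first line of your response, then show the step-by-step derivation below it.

v0:0,v1:0,v2:0,v3:1,v4:0,v5:0

step 1: output 1; order=[1]; indeg=(0,0,0,1,0,1)
step 2: output 0; order=[1,0]; indeg=(0,0,0,1,0,0)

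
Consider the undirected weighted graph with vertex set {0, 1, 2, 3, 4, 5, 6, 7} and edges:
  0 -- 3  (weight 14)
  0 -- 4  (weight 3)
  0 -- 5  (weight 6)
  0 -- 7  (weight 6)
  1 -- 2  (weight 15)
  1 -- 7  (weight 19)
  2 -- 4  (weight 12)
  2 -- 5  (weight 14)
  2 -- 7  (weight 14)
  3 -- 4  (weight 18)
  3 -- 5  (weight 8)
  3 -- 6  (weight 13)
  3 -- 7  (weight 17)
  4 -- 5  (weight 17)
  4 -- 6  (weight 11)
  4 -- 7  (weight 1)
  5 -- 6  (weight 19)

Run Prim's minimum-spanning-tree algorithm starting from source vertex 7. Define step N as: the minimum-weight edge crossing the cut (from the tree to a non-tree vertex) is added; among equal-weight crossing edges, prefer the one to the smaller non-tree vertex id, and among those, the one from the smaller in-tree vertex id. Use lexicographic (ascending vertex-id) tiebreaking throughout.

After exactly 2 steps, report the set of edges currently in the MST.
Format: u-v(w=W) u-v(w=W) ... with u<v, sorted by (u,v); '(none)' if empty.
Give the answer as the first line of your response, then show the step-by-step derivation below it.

0-4(w=3) 4-7(w=1)

step 1: add edge 4-7 (w=1); MST = {4-7(w=1)}
step 2: add edge 0-4 (w=3); MST = {0-4(w=3) 4-7(w=1)}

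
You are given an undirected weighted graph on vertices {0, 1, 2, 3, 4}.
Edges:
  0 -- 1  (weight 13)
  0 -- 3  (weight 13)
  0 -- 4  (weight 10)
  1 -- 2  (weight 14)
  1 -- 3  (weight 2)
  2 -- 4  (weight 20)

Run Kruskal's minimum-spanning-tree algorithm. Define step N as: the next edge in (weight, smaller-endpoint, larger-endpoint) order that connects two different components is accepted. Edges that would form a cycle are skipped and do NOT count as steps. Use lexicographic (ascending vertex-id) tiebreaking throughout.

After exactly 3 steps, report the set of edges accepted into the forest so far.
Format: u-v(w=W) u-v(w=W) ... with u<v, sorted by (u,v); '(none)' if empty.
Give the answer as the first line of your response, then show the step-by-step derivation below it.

0-1(w=13) 0-4(w=10) 1-3(w=2)

step 1: add edge 1-3 (w=2); MST = {1-3(w=2)}
step 2: add edge 0-4 (w=10); MST = {0-4(w=10) 1-3(w=2)}
step 3: add edge 0-1 (w=13); MST = {0-1(w=13) 0-4(w=10) 1-3(w=2)}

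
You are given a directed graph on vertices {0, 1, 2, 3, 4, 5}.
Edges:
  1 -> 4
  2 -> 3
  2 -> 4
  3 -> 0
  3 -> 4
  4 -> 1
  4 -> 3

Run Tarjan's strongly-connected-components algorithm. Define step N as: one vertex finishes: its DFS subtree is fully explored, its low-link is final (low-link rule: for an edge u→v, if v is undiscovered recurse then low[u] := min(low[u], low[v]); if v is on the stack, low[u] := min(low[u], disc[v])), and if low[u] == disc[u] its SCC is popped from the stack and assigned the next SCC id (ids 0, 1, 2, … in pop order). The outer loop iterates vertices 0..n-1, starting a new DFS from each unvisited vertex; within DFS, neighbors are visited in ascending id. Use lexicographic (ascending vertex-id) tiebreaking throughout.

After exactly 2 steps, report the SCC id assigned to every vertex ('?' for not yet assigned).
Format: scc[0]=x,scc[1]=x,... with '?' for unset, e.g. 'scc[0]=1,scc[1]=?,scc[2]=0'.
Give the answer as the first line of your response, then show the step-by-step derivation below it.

scc[0]=0,scc[1]=?,scc[2]=?,scc[3]=?,scc[4]=?,scc[5]=?

step 1: low=(low[0]=0,low[1]=?,low[2]=?,low[3]=?,low[4]=?,low[5]=?); scc=(scc[0]=0,scc[1]=?,scc[2]=?,scc[3]=?,scc[4]=?,scc[5]=?)
step 2: low=(low[0]=0,low[1]=1,low[2]=?,low[3]=2,low[4]=1,low[5]=?); scc=(scc[0]=0,scc[1]=?,scc[2]=?,scc[3]=?,scc[4]=?,scc[5]=?)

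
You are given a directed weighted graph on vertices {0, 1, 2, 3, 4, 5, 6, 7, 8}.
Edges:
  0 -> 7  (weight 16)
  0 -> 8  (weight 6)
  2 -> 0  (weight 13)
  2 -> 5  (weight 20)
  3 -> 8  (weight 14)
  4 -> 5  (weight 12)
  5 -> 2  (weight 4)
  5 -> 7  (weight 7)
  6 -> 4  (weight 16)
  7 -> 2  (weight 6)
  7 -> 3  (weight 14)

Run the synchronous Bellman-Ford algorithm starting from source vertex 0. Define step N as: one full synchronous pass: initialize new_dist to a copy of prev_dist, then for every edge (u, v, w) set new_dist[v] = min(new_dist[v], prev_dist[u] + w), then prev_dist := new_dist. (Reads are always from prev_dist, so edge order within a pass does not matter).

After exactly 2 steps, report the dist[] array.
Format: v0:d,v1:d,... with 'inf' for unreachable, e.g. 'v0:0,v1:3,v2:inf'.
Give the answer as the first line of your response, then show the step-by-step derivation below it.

v0:0,v1:inf,v2:22,v3:30,v4:inf,v5:inf,v6:inf,v7:16,v8:6

step 1: dist = v0:0,v1:inf,v2:inf,v3:inf,v4:inf,v5:inf,v6:inf,v7:16,v8:6
step 2: dist = v0:0,v1:inf,v2:22,v3:30,v4:inf,v5:inf,v6:inf,v7:16,v8:6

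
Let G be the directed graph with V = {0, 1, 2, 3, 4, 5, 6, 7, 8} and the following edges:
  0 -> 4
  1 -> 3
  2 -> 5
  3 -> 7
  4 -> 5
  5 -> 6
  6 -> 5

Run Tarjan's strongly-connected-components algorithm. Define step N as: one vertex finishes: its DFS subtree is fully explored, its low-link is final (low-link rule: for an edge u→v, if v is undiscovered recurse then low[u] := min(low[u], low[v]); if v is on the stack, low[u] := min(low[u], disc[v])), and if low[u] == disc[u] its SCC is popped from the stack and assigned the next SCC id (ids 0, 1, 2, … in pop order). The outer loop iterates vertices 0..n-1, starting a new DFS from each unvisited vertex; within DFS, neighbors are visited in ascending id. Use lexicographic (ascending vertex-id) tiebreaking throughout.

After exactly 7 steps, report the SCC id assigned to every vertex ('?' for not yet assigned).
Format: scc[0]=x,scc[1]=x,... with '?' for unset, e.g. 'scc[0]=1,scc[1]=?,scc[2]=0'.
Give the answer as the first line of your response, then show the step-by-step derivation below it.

scc[0]=2,scc[1]=5,scc[2]=?,scc[3]=4,scc[4]=1,scc[5]=0,scc[6]=0,scc[7]=3,scc[8]=?

step 1: low=(low[0]=0,low[1]=?,low[2]=?,low[3]=?,low[4]=1,low[5]=2,low[6]=2,low[7]=?,low[8]=?); scc=(scc[0]=?,scc[1]=?,scc[2]=?,scc[3]=?,scc[4]=?,scc[5]=?,scc[6]=?,scc[7]=?,scc[8]=?)
step 2: low=(low[0]=0,low[1]=?,low[2]=?,low[3]=?,low[4]=1,low[5]=2,low[6]=2,low[7]=?,low[8]=?); scc=(scc[0]=?,scc[1]=?,scc[2]=?,scc[3]=?,scc[4]=?,scc[5]=0,scc[6]=0,scc[7]=?,scc[8]=?)
step 3: low=(low[0]=0,low[1]=?,low[2]=?,low[3]=?,low[4]=1,low[5]=2,low[6]=2,low[7]=?,low[8]=?); scc=(scc[0]=?,scc[1]=?,scc[2]=?,scc[3]=?,scc[4]=1,scc[5]=0,scc[6]=0,scc[7]=?,scc[8]=?)
step 4: low=(low[0]=0,low[1]=?,low[2]=?,low[3]=?,low[4]=1,low[5]=2,low[6]=2,low[7]=?,low[8]=?); scc=(scc[0]=2,scc[1]=?,scc[2]=?,scc[3]=?,scc[4]=1,scc[5]=0,scc[6]=0,scc[7]=?,scc[8]=?)
step 5: low=(low[0]=0,low[1]=4,low[2]=?,low[3]=5,low[4]=1,low[5]=2,low[6]=2,low[7]=6,low[8]=?); scc=(scc[0]=2,scc[1]=?,scc[2]=?,scc[3]=?,scc[4]=1,scc[5]=0,scc[6]=0,scc[7]=3,scc[8]=?)
step 6: low=(low[0]=0,low[1]=4,low[2]=?,low[3]=5,low[4]=1,low[5]=2,low[6]=2,low[7]=6,low[8]=?); scc=(scc[0]=2,scc[1]=?,scc[2]=?,scc[3]=4,scc[4]=1,scc[5]=0,scc[6]=0,scc[7]=3,scc[8]=?)
step 7: low=(low[0]=0,low[1]=4,low[2]=?,low[3]=5,low[4]=1,low[5]=2,low[6]=2,low[7]=6,low[8]=?); scc=(scc[0]=2,scc[1]=5,scc[2]=?,scc[3]=4,scc[4]=1,scc[5]=0,scc[6]=0,scc[7]=3,scc[8]=?)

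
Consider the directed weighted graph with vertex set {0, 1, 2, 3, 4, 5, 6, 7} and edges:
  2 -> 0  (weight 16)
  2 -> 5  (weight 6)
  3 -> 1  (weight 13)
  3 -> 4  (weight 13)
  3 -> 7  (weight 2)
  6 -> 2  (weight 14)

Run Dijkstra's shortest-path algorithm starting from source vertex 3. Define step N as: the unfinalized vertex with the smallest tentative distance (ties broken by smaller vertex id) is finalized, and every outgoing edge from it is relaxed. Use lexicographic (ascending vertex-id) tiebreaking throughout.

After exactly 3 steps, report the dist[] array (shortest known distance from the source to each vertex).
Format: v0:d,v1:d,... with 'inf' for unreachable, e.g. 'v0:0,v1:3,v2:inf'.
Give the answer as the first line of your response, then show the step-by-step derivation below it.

v0:inf,v1:13,v2:inf,v3:0,v4:13,v5:inf,v6:inf,v7:2

step 1: dist = v0:inf,v1:13,v2:inf,v3:0,v4:13,v5:inf,v6:inf,v7:2
step 2: dist = v0:inf,v1:13,v2:inf,v3:0,v4:13,v5:inf,v6:inf,v7:2
step 3: dist = v0:inf,v1:13,v2:inf,v3:0,v4:13,v5:inf,v6:inf,v7:2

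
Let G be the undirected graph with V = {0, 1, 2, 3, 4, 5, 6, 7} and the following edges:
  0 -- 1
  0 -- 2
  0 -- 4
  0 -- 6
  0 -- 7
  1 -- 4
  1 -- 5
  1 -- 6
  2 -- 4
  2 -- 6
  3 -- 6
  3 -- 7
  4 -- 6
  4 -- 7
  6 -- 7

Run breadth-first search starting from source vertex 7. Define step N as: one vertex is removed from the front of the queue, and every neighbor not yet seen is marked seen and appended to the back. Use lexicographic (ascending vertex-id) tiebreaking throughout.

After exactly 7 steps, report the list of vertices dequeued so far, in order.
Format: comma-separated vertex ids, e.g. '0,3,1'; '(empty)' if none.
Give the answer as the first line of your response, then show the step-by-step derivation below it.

7,0,3,4,6,1,2

step 1: dequeue 7; queue=[0,3,4,6]; order=7
step 2: dequeue 0; queue=[3,4,6,1,2]; order=7,0
step 3: dequeue 3; queue=[4,6,1,2]; order=7,0,3
step 4: dequeue 4; queue=[6,1,2]; order=7,0,3,4
step 5: dequeue 6; queue=[1,2]; order=7,0,3,4,6
step 6: dequeue 1; queue=[2,5]; order=7,0,3,4,6,1
step 7: dequeue 2; queue=[5]; order=7,0,3,4,6,1,2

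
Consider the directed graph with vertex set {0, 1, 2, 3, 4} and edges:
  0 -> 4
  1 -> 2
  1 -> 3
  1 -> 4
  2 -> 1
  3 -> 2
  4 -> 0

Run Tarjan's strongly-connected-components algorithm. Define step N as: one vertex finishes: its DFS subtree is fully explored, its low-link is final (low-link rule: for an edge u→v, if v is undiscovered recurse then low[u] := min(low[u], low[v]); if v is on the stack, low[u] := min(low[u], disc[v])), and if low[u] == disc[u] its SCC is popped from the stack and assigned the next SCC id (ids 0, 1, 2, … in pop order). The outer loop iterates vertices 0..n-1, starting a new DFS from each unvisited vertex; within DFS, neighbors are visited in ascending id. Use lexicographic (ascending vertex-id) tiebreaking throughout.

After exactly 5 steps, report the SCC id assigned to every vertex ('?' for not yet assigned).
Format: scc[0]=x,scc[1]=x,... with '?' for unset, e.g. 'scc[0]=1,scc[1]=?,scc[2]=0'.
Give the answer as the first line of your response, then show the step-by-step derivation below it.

scc[0]=0,scc[1]=1,scc[2]=1,scc[3]=1,scc[4]=0

step 1: low=(low[0]=0,low[1]=?,low[2]=?,low[3]=?,low[4]=0); scc=(scc[0]=?,scc[1]=?,scc[2]=?,scc[3]=?,scc[4]=?)
step 2: low=(low[0]=0,low[1]=?,low[2]=?,low[3]=?,low[4]=0); scc=(scc[0]=0,scc[1]=?,scc[2]=?,scc[3]=?,scc[4]=0)
step 3: low=(low[0]=0,low[1]=2,low[2]=2,low[3]=?,low[4]=0); scc=(scc[0]=0,scc[1]=?,scc[2]=?,scc[3]=?,scc[4]=0)
step 4: low=(low[0]=0,low[1]=2,low[2]=2,low[3]=3,low[4]=0); scc=(scc[0]=0,scc[1]=?,scc[2]=?,scc[3]=?,scc[4]=0)
step 5: low=(low[0]=0,low[1]=2,low[2]=2,low[3]=3,low[4]=0); scc=(scc[0]=0,scc[1]=1,scc[2]=1,scc[3]=1,scc[4]=0)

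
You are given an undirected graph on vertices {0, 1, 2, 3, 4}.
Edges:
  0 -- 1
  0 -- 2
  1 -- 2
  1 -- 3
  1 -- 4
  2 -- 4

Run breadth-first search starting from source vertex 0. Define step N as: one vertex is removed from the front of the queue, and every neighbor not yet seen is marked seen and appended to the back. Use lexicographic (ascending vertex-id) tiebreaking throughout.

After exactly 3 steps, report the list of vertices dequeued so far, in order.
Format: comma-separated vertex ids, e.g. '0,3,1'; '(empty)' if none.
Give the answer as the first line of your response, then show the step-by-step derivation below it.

0,1,2

step 1: dequeue 0; queue=[1,2]; order=0
step 2: dequeue 1; queue=[2,3,4]; order=0,1
step 3: dequeue 2; queue=[3,4]; order=0,1,2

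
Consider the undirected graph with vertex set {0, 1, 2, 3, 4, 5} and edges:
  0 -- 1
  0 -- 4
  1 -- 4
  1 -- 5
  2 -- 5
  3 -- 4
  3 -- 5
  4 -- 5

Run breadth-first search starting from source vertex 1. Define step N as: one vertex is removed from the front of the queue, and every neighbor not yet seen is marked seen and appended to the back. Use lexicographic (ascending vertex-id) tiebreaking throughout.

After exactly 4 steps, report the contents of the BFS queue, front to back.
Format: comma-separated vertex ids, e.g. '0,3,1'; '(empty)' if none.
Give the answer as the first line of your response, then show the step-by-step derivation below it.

3,2

step 1: dequeue 1; queue=[0,4,5]; order=1
step 2: dequeue 0; queue=[4,5]; order=1,0
step 3: dequeue 4; queue=[5,3]; order=1,0,4
step 4: dequeue 5; queue=[3,2]; order=1,0,4,5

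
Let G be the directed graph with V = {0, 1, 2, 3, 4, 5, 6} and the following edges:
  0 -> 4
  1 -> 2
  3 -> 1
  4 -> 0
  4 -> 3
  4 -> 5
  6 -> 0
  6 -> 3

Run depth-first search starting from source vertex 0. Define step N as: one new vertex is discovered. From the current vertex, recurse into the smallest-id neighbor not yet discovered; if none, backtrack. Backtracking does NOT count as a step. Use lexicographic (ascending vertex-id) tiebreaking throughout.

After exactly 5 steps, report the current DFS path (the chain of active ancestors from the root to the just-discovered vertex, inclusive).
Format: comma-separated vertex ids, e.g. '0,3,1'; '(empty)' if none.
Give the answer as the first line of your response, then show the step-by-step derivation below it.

0,4,3,1,2

step 1: discover 0; path=0; order=0
step 2: discover 4; path=0>4; order=0,4
step 3: discover 3; path=0>4>3; order=0,4,3
step 4: discover 1; path=0>4>3>1; order=0,4,3,1
step 5: discover 2; path=0>4>3>1>2; order=0,4,3,1,2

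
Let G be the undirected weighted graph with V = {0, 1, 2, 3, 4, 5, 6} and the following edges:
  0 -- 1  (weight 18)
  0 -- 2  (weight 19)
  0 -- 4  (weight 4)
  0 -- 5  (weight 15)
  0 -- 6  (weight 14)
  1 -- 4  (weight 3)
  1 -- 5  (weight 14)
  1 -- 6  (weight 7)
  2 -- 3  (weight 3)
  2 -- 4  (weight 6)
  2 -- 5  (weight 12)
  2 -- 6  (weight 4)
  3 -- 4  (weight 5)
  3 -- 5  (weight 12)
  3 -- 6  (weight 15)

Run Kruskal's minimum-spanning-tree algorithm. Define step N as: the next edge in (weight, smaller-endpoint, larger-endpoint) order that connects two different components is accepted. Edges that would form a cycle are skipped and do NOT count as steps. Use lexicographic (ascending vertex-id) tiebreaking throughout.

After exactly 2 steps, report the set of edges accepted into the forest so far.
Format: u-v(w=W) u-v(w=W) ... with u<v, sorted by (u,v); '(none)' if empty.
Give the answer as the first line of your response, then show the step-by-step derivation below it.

1-4(w=3) 2-3(w=3)

step 1: add edge 1-4 (w=3); MST = {1-4(w=3)}
step 2: add edge 2-3 (w=3); MST = {1-4(w=3) 2-3(w=3)}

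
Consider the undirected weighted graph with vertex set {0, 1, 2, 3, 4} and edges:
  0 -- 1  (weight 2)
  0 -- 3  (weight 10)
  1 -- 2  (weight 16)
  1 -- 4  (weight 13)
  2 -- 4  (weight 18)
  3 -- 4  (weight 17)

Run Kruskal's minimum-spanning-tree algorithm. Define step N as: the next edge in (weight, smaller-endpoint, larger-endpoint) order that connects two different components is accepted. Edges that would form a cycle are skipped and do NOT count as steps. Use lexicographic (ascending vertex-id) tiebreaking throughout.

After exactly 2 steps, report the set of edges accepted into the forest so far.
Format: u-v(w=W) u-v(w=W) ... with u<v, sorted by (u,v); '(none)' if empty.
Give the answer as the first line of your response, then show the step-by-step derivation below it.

0-1(w=2) 0-3(w=10)

step 1: add edge 0-1 (w=2); MST = {0-1(w=2)}
step 2: add edge 0-3 (w=10); MST = {0-1(w=2) 0-3(w=10)}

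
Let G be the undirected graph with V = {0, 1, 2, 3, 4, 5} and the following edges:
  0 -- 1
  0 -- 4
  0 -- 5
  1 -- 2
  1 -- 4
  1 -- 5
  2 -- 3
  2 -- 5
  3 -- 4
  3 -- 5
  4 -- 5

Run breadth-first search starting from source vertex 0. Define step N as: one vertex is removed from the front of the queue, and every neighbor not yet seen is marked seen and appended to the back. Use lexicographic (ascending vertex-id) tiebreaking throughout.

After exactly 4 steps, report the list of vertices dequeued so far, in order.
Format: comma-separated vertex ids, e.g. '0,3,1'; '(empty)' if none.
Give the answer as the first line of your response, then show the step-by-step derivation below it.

0,1,4,5

step 1: dequeue 0; queue=[1,4,5]; order=0
step 2: dequeue 1; queue=[4,5,2]; order=0,1
step 3: dequeue 4; queue=[5,2,3]; order=0,1,4
step 4: dequeue 5; queue=[2,3]; order=0,1,4,5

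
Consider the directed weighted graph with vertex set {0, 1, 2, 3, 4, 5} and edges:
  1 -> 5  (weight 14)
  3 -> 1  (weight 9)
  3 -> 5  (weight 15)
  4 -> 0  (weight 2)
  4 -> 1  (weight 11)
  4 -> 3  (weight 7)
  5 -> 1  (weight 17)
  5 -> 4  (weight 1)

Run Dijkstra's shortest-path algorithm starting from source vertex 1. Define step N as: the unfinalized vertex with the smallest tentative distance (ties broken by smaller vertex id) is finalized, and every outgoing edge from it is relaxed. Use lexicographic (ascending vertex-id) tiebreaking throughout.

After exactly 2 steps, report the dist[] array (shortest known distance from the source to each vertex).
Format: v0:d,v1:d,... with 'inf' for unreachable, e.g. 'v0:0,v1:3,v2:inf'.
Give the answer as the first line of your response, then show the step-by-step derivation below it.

v0:inf,v1:0,v2:inf,v3:inf,v4:15,v5:14

step 1: dist = v0:inf,v1:0,v2:inf,v3:inf,v4:inf,v5:14
step 2: dist = v0:inf,v1:0,v2:inf,v3:inf,v4:15,v5:14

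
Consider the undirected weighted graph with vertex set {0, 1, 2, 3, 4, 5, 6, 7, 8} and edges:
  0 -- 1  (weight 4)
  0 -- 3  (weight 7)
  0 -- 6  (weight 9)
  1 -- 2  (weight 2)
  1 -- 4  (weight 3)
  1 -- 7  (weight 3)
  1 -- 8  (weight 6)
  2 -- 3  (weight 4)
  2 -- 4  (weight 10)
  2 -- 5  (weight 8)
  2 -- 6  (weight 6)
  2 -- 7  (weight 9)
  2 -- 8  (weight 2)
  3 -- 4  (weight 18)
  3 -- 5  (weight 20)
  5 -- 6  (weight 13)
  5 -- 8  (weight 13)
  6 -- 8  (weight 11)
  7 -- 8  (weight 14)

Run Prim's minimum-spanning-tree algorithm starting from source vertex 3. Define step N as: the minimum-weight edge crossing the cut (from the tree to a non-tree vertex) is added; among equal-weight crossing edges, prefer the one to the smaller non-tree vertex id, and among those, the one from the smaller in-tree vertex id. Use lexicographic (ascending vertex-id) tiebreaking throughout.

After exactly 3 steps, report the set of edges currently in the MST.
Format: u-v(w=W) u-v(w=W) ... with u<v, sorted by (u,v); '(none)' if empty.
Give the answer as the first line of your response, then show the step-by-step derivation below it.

1-2(w=2) 2-3(w=4) 2-8(w=2)

step 1: add edge 2-3 (w=4); MST = {2-3(w=4)}
step 2: add edge 1-2 (w=2); MST = {1-2(w=2) 2-3(w=4)}
step 3: add edge 2-8 (w=2); MST = {1-2(w=2) 2-3(w=4) 2-8(w=2)}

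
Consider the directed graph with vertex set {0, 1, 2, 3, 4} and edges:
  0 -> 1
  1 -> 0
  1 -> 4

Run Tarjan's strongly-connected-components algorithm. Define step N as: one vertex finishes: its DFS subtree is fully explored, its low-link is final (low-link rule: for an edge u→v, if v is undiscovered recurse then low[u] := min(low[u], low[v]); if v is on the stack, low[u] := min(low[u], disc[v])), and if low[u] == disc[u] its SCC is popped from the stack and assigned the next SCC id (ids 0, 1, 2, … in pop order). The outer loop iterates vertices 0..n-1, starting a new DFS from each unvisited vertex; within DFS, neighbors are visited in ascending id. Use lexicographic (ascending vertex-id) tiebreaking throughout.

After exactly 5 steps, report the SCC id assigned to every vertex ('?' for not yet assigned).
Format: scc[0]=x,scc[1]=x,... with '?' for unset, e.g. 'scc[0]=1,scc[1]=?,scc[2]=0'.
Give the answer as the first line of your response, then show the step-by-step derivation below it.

scc[0]=1,scc[1]=1,scc[2]=2,scc[3]=3,scc[4]=0

step 1: low=(low[0]=0,low[1]=0,low[2]=?,low[3]=?,low[4]=2); scc=(scc[0]=?,scc[1]=?,scc[2]=?,scc[3]=?,scc[4]=0)
step 2: low=(low[0]=0,low[1]=0,low[2]=?,low[3]=?,low[4]=2); scc=(scc[0]=?,scc[1]=?,scc[2]=?,scc[3]=?,scc[4]=0)
step 3: low=(low[0]=0,low[1]=0,low[2]=?,low[3]=?,low[4]=2); scc=(scc[0]=1,scc[1]=1,scc[2]=?,scc[3]=?,scc[4]=0)
step 4: low=(low[0]=0,low[1]=0,low[2]=3,low[3]=?,low[4]=2); scc=(scc[0]=1,scc[1]=1,scc[2]=2,scc[3]=?,scc[4]=0)
step 5: low=(low[0]=0,low[1]=0,low[2]=3,low[3]=4,low[4]=2); scc=(scc[0]=1,scc[1]=1,scc[2]=2,scc[3]=3,scc[4]=0)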